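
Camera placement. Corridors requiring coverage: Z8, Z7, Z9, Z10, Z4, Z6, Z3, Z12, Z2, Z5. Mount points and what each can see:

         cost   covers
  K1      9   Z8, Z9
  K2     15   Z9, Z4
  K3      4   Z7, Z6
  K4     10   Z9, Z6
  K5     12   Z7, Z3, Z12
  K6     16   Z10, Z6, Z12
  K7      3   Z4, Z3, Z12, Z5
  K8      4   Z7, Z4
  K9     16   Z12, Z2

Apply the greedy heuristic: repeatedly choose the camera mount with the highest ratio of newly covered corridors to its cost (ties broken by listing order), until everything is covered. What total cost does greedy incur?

Pick 1: K7 adds 4 new (Z4, Z3, Z12, Z5) at cost 3 (ratio 4/3).
Pick 2: K3 adds 2 new (Z7, Z6) at cost 4 (ratio 2/4).
Pick 3: K1 adds 2 new (Z8, Z9) at cost 9 (ratio 2/9).
Pick 4: K6 adds 1 new (Z10) at cost 16 (ratio 1/16).
Pick 5: K9 adds 1 new (Z2) at cost 16 (ratio 1/16).
Greedy total cost: 3 + 4 + 9 + 16 + 16 = 48.

48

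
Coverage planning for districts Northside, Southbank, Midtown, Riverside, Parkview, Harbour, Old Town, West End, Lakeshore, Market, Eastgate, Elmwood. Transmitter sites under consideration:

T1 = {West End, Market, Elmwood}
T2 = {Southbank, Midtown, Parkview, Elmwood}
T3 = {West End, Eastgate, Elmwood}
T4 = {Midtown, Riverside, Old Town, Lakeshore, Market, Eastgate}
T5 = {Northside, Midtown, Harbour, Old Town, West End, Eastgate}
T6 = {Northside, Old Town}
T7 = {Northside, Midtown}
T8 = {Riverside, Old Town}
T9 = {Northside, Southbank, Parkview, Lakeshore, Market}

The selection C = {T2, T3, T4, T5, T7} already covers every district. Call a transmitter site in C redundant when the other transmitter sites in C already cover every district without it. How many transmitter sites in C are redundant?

2

Drop T2: Southbank, Parkview uncovered — not redundant.
Drop T3: the rest still cover every district — redundant.
Drop T4: Riverside, Lakeshore, Market uncovered — not redundant.
Drop T5: Harbour uncovered — not redundant.
Drop T7: the rest still cover every district — redundant.
2 redundant: T3, T7.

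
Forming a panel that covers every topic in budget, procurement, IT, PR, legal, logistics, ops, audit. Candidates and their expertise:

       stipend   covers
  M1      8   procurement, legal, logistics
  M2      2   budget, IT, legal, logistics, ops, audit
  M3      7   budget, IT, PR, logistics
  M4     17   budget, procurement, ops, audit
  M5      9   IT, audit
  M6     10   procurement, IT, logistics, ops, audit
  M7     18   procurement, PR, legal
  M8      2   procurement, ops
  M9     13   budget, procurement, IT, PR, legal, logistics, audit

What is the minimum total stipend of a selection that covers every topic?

11

M2, M3, M8 cover every topic at stipend 2 + 7 + 2 = 11.
Any cover uses at least 2 members; among all covering selections none totals below 11.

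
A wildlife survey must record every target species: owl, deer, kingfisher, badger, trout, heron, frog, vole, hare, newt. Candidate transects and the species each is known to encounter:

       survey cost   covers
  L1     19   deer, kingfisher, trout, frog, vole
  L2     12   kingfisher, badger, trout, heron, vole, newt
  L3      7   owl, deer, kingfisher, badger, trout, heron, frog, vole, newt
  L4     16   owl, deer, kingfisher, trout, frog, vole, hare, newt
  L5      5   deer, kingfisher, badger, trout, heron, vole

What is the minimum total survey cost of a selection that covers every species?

21

L4, L5 cover every species at survey cost 16 + 5 = 21.
Any cover uses at least 2 transects; among all covering selections none totals below 21.
Greedy by coverage-per-survey cost would pick L3, L4 for 23 — worse than the optimum 21.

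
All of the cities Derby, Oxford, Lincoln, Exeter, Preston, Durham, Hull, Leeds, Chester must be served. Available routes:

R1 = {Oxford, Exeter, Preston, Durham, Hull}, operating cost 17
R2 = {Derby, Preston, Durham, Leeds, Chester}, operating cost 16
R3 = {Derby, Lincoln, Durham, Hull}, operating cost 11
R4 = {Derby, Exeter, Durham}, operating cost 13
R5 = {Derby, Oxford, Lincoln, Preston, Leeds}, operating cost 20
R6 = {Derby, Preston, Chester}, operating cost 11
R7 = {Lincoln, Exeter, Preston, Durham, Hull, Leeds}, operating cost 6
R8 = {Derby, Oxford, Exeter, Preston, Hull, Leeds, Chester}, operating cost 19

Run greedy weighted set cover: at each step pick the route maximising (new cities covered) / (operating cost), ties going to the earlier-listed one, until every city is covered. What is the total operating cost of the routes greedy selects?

34

Pick 1: R7 adds 6 new (Lincoln, Exeter, Preston, Durham, Hull, Leeds) at operating cost 6 (ratio 6/6).
Pick 2: R6 adds 2 new (Derby, Chester) at operating cost 11 (ratio 2/11).
Pick 3: R1 adds 1 new (Oxford) at operating cost 17 (ratio 1/17).
Greedy total operating cost: 6 + 11 + 17 = 34. (The true optimum is 25, so greedy overshoots here.)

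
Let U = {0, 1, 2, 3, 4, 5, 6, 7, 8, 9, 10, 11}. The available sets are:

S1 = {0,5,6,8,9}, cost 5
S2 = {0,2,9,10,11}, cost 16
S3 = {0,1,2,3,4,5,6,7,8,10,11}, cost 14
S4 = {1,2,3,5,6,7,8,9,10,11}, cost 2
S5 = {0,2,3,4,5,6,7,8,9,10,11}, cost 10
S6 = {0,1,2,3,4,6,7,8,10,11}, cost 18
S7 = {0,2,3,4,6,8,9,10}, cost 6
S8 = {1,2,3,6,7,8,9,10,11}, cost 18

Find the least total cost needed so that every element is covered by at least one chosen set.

S4, S7 cover every element at cost 2 + 6 = 8.
Any cover uses at least 2 sets; among all covering selections none totals below 8.

8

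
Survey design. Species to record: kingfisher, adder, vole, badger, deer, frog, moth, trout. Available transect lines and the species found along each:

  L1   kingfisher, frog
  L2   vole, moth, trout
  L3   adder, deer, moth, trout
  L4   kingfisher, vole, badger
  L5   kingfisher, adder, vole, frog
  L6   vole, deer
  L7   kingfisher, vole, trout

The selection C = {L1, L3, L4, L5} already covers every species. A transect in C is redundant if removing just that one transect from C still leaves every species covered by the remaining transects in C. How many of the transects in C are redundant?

Drop L1: the rest still cover every species — redundant.
Drop L3: deer, moth, trout uncovered — not redundant.
Drop L4: badger uncovered — not redundant.
Drop L5: the rest still cover every species — redundant.
2 redundant: L1, L5.

2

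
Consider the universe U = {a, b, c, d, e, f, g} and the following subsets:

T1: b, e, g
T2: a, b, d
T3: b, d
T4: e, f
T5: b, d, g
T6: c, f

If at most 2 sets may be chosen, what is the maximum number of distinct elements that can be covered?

5

Choosing T1, T2 covers {a, b, d, e, g} — 5 elements.
No choice of 2 sets does better; here c, f are left uncovered.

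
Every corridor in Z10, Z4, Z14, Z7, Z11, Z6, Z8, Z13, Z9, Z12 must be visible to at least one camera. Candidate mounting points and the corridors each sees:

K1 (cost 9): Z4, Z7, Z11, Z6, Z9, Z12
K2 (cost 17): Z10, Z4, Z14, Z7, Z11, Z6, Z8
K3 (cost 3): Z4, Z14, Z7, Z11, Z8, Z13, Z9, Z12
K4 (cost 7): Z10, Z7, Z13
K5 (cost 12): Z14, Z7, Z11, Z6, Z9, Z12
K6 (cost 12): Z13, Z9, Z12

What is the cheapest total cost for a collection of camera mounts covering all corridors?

19

K1, K3, K4 cover every corridor at cost 9 + 3 + 7 = 19.
Any cover uses at least 2 camera mounts; among all covering selections none totals below 19.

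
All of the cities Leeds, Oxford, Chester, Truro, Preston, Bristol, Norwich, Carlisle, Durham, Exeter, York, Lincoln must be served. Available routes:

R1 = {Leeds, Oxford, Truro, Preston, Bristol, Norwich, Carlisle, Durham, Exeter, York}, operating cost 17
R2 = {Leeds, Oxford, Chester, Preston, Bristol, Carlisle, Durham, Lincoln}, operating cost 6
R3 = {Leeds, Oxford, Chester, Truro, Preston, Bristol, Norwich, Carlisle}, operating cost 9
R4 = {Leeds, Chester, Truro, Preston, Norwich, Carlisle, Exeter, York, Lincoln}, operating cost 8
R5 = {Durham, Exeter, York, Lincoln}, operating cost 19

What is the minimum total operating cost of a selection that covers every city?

R2, R4 cover every city at operating cost 6 + 8 = 14.
Any cover uses at least 2 routes; among all covering selections none totals below 14.

14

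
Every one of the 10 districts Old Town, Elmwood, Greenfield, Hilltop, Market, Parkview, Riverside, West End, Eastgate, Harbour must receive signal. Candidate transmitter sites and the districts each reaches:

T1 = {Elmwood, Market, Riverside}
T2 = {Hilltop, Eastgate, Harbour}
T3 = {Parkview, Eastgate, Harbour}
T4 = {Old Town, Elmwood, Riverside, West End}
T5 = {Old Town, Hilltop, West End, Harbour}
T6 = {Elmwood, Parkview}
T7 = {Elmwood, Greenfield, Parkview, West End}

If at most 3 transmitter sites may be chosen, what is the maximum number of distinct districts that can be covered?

Choosing T1, T2, T7 covers {Elmwood, Greenfield, Hilltop, Market, Parkview, Riverside, West End, Eastgate, Harbour} — 9 districts.
No choice of 3 transmitter sites does better; here Old Town is left uncovered.

9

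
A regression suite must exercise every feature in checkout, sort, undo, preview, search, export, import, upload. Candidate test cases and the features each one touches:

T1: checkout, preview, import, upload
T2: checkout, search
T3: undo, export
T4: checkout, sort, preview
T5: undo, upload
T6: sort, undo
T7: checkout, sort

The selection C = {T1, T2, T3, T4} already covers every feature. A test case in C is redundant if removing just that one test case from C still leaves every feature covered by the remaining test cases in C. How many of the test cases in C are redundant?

0

Drop T1: import, upload uncovered — not redundant.
Drop T2: search uncovered — not redundant.
Drop T3: undo, export uncovered — not redundant.
Drop T4: sort uncovered — not redundant.
None of the test cases in C is redundant.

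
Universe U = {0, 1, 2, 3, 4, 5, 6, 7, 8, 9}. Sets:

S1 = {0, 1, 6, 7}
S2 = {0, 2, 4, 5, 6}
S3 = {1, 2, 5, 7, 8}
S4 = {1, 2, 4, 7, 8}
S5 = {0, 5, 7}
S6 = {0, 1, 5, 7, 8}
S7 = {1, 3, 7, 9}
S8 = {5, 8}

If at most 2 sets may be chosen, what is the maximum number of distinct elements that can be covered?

Choosing S2, S7 covers {0, 1, 2, 3, 4, 5, 6, 7, 9} — 9 elements.
No choice of 2 sets does better; here 8 is left uncovered.

9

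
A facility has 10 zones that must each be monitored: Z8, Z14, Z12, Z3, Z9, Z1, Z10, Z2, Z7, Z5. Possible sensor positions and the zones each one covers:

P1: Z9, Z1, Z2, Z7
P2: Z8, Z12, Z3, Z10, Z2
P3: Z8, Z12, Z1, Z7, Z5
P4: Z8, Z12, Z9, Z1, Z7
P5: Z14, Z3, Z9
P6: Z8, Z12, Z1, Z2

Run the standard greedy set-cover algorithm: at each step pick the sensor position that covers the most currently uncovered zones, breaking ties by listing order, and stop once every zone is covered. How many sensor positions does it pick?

Pick 1: P2 covers 5 new zones (Z8, Z12, Z3, Z10, Z2).
Pick 2: P1 covers 3 new zones (Z9, Z1, Z7).
Pick 3: P3 covers 1 new zones (Z5).
Pick 4: P5 covers 1 new zones (Z14).
Greedy uses 4 sensor positions. (The true minimum is 3.)

4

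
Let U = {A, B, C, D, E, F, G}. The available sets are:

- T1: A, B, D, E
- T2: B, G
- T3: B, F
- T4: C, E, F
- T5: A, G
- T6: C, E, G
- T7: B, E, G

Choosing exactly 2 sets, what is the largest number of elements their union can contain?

Choosing T1, T4 covers {A, B, C, D, E, F} — 6 elements.
No choice of 2 sets does better; here G is left uncovered.

6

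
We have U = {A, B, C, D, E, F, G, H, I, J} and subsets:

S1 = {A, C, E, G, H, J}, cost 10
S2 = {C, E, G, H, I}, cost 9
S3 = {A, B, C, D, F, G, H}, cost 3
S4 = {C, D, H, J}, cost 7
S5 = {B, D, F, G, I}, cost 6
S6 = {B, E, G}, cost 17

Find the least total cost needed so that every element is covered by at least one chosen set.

S1, S5 cover every element at cost 10 + 6 = 16.
Any cover uses at least 2 sets; among all covering selections none totals below 16.
Greedy by coverage-per-cost would pick S3, S2, S4 for 19 — worse than the optimum 16.

16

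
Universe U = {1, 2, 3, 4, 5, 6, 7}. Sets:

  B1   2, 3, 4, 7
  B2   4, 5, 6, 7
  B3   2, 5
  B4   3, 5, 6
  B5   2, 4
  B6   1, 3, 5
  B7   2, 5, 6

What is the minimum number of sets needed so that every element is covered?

B1, B2, B6 together cover {1, 2, 3, 4, 5, 6, 7} — every element.
No 2 of the 7 sets cover everything (all 21 pairs fall short), so 3 is minimum.

3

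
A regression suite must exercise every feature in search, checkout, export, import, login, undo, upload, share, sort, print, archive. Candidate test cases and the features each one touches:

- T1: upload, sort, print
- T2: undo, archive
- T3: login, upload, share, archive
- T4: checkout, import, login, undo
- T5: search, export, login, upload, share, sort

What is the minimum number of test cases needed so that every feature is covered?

T1, T2, T4, T5 together cover {search, checkout, export, import, login, undo, upload, share, sort, print, archive} — every feature.
No 3 of the 5 test cases cover everything (all 10 triples fall short), so 4 is minimum.

4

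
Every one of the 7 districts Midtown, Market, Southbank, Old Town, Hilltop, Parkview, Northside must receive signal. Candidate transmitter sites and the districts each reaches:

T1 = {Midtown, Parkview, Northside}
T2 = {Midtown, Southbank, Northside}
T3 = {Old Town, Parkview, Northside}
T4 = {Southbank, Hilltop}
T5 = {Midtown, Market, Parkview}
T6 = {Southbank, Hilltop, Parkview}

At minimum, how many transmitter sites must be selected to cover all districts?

T3, T4, T5 together cover {Midtown, Market, Southbank, Old Town, Hilltop, Parkview, Northside} — every district.
No 2 of the 6 transmitter sites cover everything (all 15 pairs fall short), so 3 is minimum.
Greedy (largest uncovered first) would take T1, T4, T3, T5 — 4 transmitter sites — but 3 suffice.

3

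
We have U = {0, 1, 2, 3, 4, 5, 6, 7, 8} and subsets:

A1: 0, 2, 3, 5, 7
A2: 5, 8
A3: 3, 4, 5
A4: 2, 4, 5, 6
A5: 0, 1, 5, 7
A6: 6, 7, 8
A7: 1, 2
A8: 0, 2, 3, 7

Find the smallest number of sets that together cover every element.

A1, A2, A4, A5 together cover {0, 1, 2, 3, 4, 5, 6, 7, 8} — every element.
No 3 of the 8 sets cover everything (all 56 triples fall short), so 4 is minimum.

4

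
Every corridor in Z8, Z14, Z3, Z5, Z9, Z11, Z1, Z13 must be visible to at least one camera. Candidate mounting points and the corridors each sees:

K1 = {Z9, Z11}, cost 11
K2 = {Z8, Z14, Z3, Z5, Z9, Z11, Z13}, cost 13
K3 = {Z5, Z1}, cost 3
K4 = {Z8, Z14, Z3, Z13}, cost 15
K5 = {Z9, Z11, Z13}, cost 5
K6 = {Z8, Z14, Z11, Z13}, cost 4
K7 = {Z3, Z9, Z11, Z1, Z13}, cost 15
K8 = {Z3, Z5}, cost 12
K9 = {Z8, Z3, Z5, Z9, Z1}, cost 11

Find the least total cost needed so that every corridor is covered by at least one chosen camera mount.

15

K6, K9 cover every corridor at cost 4 + 11 = 15.
Any cover uses at least 2 camera mounts; among all covering selections none totals below 15.
Greedy by coverage-per-cost would pick K6, K3, K5, K9 for 23 — worse than the optimum 15.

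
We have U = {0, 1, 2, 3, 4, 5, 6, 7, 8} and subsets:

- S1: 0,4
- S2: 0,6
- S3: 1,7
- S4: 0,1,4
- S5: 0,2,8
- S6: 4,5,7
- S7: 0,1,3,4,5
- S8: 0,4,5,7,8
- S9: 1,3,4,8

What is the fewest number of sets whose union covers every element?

S2, S3, S5, S7 together cover {0, 1, 2, 3, 4, 5, 6, 7, 8} — every element.
No 3 of the 9 sets cover everything (all 84 triples fall short), so 4 is minimum.

4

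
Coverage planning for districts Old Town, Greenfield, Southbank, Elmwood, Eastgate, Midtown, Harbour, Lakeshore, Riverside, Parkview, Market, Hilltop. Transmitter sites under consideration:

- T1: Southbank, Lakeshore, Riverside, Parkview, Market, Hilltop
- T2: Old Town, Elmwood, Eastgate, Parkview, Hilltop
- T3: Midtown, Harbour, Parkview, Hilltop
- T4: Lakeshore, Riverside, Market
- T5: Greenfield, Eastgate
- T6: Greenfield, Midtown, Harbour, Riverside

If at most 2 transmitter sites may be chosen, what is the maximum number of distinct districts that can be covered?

9

Choosing T1, T2 covers {Old Town, Southbank, Elmwood, Eastgate, Lakeshore, Riverside, Parkview, Market, Hilltop} — 9 districts.
No choice of 2 transmitter sites does better; here Greenfield, Midtown, Harbour are left uncovered.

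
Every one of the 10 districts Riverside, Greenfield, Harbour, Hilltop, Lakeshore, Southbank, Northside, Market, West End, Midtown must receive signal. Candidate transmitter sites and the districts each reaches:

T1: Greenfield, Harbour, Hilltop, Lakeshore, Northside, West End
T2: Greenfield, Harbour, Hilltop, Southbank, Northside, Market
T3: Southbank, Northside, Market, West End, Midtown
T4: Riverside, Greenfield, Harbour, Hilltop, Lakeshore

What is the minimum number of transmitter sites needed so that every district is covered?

T3, T4 together cover {Riverside, Greenfield, Harbour, Hilltop, Lakeshore, Southbank, Northside, Market, West End, Midtown} — every district.
No single transmitter site contains all 10 districts, so 2 is optimal.

2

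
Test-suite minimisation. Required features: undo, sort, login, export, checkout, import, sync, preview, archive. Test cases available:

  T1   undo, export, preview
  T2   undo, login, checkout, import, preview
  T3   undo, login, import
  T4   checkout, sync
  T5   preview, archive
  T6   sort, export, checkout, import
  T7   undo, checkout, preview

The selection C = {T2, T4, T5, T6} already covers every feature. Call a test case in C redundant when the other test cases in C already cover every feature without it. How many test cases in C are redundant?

Drop T2: undo, login uncovered — not redundant.
Drop T4: sync uncovered — not redundant.
Drop T5: archive uncovered — not redundant.
Drop T6: sort, export uncovered — not redundant.
None of the test cases in C is redundant.

0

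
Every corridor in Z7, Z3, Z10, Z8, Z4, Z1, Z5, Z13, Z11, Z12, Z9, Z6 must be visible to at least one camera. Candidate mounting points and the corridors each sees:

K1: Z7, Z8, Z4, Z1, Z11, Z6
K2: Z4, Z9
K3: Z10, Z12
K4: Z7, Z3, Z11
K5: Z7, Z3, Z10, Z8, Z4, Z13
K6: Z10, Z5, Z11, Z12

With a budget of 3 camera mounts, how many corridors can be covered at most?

11

Choosing K1, K5, K6 covers {Z7, Z3, Z10, Z8, Z4, Z1, Z5, Z13, Z11, Z12, Z6} — 11 corridors.
No choice of 3 camera mounts does better; here Z9 is left uncovered.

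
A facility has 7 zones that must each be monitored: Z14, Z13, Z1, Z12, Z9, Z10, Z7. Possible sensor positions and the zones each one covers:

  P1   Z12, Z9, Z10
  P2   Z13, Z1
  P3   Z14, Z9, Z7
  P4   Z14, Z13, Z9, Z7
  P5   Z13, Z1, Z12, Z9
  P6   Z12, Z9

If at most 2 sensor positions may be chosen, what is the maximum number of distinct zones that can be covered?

6

Choosing P1, P4 covers {Z14, Z13, Z12, Z9, Z10, Z7} — 6 zones.
No choice of 2 sensor positions does better; here Z1 is left uncovered.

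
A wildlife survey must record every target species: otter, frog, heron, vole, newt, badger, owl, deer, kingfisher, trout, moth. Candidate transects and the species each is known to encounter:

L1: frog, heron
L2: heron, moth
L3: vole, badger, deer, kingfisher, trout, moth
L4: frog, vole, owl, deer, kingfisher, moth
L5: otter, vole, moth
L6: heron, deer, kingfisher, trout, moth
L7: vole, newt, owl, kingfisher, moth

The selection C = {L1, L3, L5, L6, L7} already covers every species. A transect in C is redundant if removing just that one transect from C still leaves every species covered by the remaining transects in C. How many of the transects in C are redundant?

Drop L1: frog uncovered — not redundant.
Drop L3: badger uncovered — not redundant.
Drop L5: otter uncovered — not redundant.
Drop L6: the rest still cover every species — redundant.
Drop L7: newt, owl uncovered — not redundant.
1 redundant: L6.

1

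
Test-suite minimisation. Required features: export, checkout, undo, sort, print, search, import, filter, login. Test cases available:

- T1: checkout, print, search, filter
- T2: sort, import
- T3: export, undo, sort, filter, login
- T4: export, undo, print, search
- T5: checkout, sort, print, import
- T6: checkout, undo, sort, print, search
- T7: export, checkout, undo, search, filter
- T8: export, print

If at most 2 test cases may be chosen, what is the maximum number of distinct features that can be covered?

Choosing T1, T3 covers {export, checkout, undo, sort, print, search, filter, login} — 8 features.
No choice of 2 test cases does better; here import is left uncovered.

8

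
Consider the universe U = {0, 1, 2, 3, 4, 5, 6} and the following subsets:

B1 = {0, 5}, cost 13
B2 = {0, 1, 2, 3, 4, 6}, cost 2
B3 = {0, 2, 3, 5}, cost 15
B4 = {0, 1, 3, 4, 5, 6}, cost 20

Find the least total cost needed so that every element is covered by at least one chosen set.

15

B1, B2 cover every element at cost 13 + 2 = 15.
Any cover uses at least 2 sets; among all covering selections none totals below 15.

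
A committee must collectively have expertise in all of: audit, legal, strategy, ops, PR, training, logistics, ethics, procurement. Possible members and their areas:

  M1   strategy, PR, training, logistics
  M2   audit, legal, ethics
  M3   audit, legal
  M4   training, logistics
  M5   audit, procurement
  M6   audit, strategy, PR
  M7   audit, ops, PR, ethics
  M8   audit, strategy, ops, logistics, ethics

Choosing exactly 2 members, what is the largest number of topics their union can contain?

Choosing M1, M2 covers {audit, legal, strategy, PR, training, logistics, ethics} — 7 topics.
No choice of 2 members does better; here ops, procurement are left uncovered.

7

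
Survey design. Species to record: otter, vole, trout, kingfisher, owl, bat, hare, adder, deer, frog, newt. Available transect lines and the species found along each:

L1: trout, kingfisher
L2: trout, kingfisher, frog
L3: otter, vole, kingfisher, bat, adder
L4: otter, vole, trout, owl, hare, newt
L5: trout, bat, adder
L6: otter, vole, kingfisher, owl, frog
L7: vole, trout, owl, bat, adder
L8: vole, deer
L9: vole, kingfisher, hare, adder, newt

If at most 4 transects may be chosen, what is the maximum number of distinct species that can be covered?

Choosing L2, L3, L4, L8 covers {otter, vole, trout, kingfisher, owl, bat, hare, adder, deer, frog, newt} — 11 species.
That is all 11 species.

11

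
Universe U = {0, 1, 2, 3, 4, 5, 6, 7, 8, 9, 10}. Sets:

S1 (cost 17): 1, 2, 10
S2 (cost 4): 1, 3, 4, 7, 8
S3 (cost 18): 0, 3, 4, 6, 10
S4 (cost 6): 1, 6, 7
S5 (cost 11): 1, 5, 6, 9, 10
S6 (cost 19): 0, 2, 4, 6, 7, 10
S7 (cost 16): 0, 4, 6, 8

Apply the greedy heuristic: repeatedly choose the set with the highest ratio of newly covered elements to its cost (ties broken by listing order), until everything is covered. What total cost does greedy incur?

34

Pick 1: S2 adds 5 new (1, 3, 4, 7, 8) at cost 4 (ratio 5/4).
Pick 2: S5 adds 4 new (5, 6, 9, 10) at cost 11 (ratio 4/11).
Pick 3: S6 adds 2 new (0, 2) at cost 19 (ratio 2/19).
Greedy total cost: 4 + 11 + 19 = 34.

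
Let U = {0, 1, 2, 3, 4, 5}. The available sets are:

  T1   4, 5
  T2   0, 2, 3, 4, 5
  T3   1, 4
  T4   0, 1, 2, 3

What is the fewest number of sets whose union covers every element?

2

T1, T4 together cover {0, 1, 2, 3, 4, 5} — every element.
No single set contains all 6 elements, so 2 is optimal.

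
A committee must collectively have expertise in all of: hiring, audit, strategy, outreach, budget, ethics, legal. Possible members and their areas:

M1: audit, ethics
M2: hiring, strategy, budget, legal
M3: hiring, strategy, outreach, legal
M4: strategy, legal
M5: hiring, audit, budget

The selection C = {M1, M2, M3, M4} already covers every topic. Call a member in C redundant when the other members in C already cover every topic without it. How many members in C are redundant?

Drop M1: audit, ethics uncovered — not redundant.
Drop M2: budget uncovered — not redundant.
Drop M3: outreach uncovered — not redundant.
Drop M4: the rest still cover every topic — redundant.
1 redundant: M4.

1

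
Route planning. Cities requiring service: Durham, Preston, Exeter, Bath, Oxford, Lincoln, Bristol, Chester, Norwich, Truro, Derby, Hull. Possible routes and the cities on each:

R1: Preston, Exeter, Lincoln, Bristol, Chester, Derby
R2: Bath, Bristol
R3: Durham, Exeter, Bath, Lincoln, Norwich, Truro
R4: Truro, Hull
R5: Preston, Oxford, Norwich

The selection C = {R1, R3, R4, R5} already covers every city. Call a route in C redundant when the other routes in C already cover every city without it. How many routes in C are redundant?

Drop R1: Bristol, Chester, Derby uncovered — not redundant.
Drop R3: Durham, Bath uncovered — not redundant.
Drop R4: Hull uncovered — not redundant.
Drop R5: Oxford uncovered — not redundant.
None of the routes in C is redundant.

0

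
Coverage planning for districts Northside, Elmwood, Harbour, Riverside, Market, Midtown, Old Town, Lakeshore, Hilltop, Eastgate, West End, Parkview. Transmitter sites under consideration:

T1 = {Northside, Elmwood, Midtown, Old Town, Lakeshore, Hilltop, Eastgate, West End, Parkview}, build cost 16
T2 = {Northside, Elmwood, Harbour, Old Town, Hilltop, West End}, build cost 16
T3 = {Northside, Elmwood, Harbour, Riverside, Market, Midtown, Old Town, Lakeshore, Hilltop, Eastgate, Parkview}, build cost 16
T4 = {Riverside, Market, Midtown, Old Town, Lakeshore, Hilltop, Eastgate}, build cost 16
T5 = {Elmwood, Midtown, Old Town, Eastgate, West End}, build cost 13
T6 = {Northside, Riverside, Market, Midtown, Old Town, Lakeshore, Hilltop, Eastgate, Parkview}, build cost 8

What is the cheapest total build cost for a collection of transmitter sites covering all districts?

24

T2, T6 cover every district at build cost 16 + 8 = 24.
Any cover uses at least 2 transmitter sites; among all covering selections none totals below 24.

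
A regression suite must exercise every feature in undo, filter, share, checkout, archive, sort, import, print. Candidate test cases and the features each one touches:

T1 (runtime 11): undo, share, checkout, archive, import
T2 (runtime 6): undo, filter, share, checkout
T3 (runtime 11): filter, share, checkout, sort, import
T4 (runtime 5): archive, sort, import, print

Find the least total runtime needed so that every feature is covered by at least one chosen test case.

T2, T4 cover every feature at runtime 6 + 5 = 11.
Any cover uses at least 2 test cases; among all covering selections none totals below 11.

11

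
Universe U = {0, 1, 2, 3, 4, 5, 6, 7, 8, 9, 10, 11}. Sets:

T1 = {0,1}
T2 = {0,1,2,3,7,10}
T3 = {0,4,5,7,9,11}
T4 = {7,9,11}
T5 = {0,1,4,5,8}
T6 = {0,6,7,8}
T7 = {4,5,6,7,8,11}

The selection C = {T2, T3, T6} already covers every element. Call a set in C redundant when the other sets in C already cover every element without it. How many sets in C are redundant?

0

Drop T2: 1, 2, 3, 10 uncovered — not redundant.
Drop T3: 4, 5, 9, 11 uncovered — not redundant.
Drop T6: 6, 8 uncovered — not redundant.
None of the sets in C is redundant.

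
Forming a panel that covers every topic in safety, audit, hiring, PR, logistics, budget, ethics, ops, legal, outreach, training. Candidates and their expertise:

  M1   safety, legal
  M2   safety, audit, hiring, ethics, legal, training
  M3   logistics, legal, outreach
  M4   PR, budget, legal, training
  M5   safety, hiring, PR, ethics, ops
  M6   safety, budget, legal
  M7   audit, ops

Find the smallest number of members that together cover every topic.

M2, M3, M4, M5 together cover {safety, audit, hiring, PR, logistics, budget, ethics, ops, legal, outreach, training} — every topic.
No 3 of the 7 members cover everything (all 35 triples fall short), so 4 is minimum.

4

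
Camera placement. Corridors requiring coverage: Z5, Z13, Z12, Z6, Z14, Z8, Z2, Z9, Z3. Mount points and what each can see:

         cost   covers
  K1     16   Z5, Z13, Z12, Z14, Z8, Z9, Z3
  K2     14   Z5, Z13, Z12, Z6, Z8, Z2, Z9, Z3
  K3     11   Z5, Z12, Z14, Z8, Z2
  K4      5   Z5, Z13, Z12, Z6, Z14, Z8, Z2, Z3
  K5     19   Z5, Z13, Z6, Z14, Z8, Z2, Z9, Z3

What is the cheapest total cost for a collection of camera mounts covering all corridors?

19

K2, K4 cover every corridor at cost 14 + 5 = 19.
Any cover uses at least 2 camera mounts; among all covering selections none totals below 19.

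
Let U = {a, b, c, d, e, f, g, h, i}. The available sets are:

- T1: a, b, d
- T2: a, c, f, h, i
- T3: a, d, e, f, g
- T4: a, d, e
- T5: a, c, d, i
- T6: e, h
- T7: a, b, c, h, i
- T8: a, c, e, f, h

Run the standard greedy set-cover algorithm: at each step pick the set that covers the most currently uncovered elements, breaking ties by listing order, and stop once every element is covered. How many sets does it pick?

Pick 1: T2 covers 5 new elements (a, c, f, h, i).
Pick 2: T3 covers 3 new elements (d, e, g).
Pick 3: T1 covers 1 new elements (b).
Greedy uses 3 sets. (The true minimum is 2.)

3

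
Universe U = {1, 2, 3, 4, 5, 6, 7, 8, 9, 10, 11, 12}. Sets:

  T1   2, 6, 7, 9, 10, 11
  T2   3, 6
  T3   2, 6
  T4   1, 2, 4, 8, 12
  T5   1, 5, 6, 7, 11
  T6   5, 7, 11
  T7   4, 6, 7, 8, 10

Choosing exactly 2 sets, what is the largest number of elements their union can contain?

Choosing T1, T4 covers {1, 2, 4, 6, 7, 8, 9, 10, 11, 12} — 10 elements.
No choice of 2 sets does better; here 3, 5 are left uncovered.

10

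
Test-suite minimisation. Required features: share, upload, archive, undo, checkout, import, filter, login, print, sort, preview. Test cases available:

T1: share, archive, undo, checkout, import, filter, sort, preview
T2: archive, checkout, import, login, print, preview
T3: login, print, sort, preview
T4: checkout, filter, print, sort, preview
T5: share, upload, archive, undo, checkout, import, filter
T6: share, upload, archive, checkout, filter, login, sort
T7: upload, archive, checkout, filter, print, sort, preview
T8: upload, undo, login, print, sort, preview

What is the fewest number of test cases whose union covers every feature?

2

T1, T8 together cover {share, upload, archive, undo, checkout, import, filter, login, print, sort, preview} — every feature.
No single test case contains all 11 features, so 2 is optimal.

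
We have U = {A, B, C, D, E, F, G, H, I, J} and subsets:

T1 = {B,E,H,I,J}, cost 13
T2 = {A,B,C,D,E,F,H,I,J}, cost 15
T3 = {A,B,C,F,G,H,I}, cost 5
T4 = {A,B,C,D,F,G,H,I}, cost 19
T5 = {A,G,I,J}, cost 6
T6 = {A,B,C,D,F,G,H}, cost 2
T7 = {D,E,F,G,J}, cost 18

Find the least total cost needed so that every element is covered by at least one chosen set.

15

T1, T6 cover every element at cost 13 + 2 = 15.
Any cover uses at least 2 sets; among all covering selections none totals below 15.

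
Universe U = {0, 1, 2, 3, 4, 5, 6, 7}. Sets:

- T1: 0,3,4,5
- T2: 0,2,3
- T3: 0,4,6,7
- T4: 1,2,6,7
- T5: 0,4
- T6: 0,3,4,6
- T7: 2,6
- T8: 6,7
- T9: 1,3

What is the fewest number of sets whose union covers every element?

2

T1, T4 together cover {0, 1, 2, 3, 4, 5, 6, 7} — every element.
No single set contains all 8 elements, so 2 is optimal.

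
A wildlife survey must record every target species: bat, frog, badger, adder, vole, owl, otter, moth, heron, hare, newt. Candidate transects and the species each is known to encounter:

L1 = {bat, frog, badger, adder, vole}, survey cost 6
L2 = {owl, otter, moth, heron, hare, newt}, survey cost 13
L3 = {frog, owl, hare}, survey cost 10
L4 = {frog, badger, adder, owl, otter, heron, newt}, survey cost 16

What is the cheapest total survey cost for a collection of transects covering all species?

L1, L2 cover every species at survey cost 6 + 13 = 19.
Any cover uses at least 2 transects; among all covering selections none totals below 19.

19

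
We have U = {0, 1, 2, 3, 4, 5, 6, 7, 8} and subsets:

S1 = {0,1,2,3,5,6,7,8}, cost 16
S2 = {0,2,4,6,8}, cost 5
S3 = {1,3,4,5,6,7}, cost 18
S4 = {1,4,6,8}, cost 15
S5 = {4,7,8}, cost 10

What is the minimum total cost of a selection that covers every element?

21

S1, S2 cover every element at cost 16 + 5 = 21.
Any cover uses at least 2 sets; among all covering selections none totals below 21.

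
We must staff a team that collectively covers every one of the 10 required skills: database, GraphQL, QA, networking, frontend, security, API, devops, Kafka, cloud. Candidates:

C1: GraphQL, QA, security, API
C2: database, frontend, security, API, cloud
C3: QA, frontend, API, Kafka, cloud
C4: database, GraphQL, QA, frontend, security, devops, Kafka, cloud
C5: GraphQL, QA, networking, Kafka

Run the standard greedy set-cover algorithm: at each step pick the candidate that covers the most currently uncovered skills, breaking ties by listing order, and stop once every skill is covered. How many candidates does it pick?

3

Pick 1: C4 covers 8 new skills (database, GraphQL, QA, frontend, security, devops, Kafka, cloud).
Pick 2: C1 covers 1 new skills (API).
Pick 3: C5 covers 1 new skills (networking).
Greedy uses 3 candidates.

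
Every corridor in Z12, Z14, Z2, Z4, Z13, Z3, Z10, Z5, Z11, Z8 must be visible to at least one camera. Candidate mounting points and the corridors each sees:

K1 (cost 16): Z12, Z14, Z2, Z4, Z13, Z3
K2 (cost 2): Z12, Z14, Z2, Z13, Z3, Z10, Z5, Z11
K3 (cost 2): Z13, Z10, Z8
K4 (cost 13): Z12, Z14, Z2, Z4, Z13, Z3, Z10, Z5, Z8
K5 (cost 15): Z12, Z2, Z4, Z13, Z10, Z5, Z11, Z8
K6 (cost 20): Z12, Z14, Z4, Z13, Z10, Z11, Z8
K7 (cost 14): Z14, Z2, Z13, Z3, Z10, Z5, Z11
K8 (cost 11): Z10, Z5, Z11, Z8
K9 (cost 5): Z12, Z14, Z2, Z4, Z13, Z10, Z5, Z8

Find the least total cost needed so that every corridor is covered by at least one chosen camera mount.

K2, K9 cover every corridor at cost 2 + 5 = 7.
Any cover uses at least 2 camera mounts; among all covering selections none totals below 7.

7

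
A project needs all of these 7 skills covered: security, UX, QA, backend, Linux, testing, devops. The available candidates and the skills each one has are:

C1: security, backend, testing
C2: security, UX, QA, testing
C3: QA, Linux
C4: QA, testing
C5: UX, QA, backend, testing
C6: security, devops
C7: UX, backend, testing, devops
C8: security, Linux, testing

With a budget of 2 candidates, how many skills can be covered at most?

6

Choosing C2, C7 covers {security, UX, QA, backend, testing, devops} — 6 skills.
No choice of 2 candidates does better; here Linux is left uncovered.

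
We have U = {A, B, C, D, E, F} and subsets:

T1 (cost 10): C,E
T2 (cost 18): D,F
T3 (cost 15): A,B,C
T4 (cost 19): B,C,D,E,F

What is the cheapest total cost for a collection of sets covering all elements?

T3, T4 cover every element at cost 15 + 19 = 34.
Any cover uses at least 2 sets; among all covering selections none totals below 34.

34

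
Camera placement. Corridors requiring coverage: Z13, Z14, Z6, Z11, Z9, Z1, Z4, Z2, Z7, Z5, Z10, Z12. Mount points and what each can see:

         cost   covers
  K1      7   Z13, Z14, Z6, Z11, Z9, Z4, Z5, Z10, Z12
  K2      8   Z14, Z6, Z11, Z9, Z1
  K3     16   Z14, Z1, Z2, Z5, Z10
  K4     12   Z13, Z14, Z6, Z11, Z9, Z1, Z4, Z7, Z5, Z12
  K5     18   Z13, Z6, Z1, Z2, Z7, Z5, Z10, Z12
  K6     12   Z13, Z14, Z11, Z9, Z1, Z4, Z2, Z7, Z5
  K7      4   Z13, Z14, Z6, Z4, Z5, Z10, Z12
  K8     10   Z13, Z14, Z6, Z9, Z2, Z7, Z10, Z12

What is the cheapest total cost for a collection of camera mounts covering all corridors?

K6, K7 cover every corridor at cost 12 + 4 = 16.
Any cover uses at least 2 camera mounts; among all covering selections none totals below 16.

16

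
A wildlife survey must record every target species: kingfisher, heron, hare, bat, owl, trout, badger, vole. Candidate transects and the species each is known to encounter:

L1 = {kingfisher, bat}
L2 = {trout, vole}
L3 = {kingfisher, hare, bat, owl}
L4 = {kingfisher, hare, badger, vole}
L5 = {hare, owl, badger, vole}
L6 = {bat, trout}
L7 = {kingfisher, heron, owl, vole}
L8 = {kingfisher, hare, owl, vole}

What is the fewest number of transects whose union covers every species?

L4, L6, L7 together cover {kingfisher, heron, hare, bat, owl, trout, badger, vole} — every species.
No 2 of the 8 transects cover everything (all 28 pairs fall short), so 3 is minimum.
Greedy (largest uncovered first) would take L3, L2, L4, L7 — 4 transects — but 3 suffice.

3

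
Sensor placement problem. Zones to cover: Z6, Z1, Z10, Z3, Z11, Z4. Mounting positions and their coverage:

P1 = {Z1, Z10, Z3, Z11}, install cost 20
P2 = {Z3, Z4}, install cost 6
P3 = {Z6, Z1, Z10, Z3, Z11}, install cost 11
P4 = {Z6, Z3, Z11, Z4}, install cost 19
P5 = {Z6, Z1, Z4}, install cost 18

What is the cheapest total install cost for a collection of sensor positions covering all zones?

P2, P3 cover every zone at install cost 6 + 11 = 17.
Any cover uses at least 2 sensor positions; among all covering selections none totals below 17.

17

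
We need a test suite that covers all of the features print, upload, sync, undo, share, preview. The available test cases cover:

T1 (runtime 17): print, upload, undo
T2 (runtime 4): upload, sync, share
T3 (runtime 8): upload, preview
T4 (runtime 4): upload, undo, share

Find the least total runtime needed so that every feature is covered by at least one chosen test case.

T1, T2, T3 cover every feature at runtime 17 + 4 + 8 = 29.
Any cover uses at least 3 test cases; among all covering selections none totals below 29.

29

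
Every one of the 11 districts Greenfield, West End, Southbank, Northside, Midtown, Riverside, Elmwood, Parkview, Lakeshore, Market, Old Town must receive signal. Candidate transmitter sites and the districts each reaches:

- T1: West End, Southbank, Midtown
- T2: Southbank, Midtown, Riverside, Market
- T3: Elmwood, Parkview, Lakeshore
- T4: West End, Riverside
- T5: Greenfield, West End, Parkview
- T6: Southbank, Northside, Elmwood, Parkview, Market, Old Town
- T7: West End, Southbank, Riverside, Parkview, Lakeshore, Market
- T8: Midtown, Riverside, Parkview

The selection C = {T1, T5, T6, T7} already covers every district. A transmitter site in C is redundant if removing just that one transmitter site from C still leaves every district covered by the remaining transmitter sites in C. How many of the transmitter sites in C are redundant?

0

Drop T1: Midtown uncovered — not redundant.
Drop T5: Greenfield uncovered — not redundant.
Drop T6: Northside, Elmwood, Old Town uncovered — not redundant.
Drop T7: Riverside, Lakeshore uncovered — not redundant.
None of the transmitter sites in C is redundant.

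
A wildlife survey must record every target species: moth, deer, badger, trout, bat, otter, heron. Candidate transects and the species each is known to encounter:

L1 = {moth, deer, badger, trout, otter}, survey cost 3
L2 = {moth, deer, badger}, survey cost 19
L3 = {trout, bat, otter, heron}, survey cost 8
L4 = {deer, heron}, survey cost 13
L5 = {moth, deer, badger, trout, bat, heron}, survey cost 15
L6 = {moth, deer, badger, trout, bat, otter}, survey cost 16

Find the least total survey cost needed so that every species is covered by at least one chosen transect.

11

L1, L3 cover every species at survey cost 3 + 8 = 11.
Any cover uses at least 2 transects; among all covering selections none totals below 11.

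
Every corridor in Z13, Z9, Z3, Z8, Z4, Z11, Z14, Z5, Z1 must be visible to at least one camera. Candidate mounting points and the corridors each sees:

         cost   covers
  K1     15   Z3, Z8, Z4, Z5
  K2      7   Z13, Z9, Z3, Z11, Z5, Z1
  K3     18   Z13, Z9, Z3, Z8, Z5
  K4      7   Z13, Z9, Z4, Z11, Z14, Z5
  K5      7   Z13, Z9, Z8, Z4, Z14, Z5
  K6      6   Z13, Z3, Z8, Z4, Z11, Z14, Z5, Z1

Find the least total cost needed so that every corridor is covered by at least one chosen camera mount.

13

K2, K6 cover every corridor at cost 7 + 6 = 13.
Any cover uses at least 2 camera mounts; among all covering selections none totals below 13.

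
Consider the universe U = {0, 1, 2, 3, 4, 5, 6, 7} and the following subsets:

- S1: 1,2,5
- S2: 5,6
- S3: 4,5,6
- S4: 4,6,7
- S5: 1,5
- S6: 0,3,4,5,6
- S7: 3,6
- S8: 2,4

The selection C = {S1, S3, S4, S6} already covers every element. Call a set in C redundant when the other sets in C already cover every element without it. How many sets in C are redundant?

1

Drop S1: 1, 2 uncovered — not redundant.
Drop S3: the rest still cover every element — redundant.
Drop S4: 7 uncovered — not redundant.
Drop S6: 0, 3 uncovered — not redundant.
1 redundant: S3.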